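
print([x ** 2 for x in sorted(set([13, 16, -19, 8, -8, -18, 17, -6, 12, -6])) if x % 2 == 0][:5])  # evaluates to [324, 64, 36, 64, 144]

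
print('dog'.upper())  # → DOG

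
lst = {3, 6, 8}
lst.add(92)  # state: {3, 6, 8, 92}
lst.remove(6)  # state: {3, 8, 92}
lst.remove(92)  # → {3, 8}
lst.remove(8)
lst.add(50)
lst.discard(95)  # {3, 50}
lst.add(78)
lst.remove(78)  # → {3, 50}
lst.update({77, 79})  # {3, 50, 77, 79}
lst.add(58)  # {3, 50, 58, 77, 79}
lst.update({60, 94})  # {3, 50, 58, 60, 77, 79, 94}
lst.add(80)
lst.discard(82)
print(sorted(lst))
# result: [3, 50, 58, 60, 77, 79, 80, 94]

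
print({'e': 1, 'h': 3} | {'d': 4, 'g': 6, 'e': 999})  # {'e': 999, 'h': 3, 'd': 4, 'g': 6}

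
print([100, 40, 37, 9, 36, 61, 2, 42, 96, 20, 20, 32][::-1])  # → [32, 20, 20, 96, 42, 2, 61, 36, 9, 37, 40, 100]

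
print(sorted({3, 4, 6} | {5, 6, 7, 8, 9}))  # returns [3, 4, 5, 6, 7, 8, 9]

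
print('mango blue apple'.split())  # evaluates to ['mango', 'blue', 'apple']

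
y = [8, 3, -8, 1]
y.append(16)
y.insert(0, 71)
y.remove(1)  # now [71, 8, 3, -8, 16]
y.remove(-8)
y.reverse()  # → [16, 3, 8, 71]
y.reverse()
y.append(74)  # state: [71, 8, 3, 16, 74]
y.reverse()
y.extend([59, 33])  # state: [74, 16, 3, 8, 71, 59, 33]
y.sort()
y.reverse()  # [74, 71, 59, 33, 16, 8, 3]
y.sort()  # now [3, 8, 16, 33, 59, 71, 74]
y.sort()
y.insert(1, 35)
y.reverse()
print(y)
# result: [74, 71, 59, 33, 16, 8, 35, 3]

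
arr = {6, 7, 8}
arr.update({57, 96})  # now {6, 7, 8, 57, 96}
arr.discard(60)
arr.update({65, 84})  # {6, 7, 8, 57, 65, 84, 96}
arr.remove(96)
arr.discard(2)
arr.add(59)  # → {6, 7, 8, 57, 59, 65, 84}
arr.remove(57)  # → {6, 7, 8, 59, 65, 84}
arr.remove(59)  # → {6, 7, 8, 65, 84}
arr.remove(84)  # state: {6, 7, 8, 65}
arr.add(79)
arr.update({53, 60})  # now {6, 7, 8, 53, 60, 65, 79}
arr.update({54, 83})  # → {6, 7, 8, 53, 54, 60, 65, 79, 83}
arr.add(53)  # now {6, 7, 8, 53, 54, 60, 65, 79, 83}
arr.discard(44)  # {6, 7, 8, 53, 54, 60, 65, 79, 83}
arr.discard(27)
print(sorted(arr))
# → [6, 7, 8, 53, 54, 60, 65, 79, 83]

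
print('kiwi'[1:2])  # i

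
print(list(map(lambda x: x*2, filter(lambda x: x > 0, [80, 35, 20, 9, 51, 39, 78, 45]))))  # [160, 70, 40, 18, 102, 78, 156, 90]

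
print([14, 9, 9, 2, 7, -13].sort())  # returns None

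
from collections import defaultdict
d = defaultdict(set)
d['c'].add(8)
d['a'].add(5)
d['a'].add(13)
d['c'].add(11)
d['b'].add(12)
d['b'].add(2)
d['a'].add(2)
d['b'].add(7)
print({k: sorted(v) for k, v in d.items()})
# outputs {'c': [8, 11], 'a': [2, 5, 13], 'b': [2, 7, 12]}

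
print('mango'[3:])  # go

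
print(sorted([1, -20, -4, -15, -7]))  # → [-20, -15, -7, -4, 1]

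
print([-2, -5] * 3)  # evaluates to [-2, -5, -2, -5, -2, -5]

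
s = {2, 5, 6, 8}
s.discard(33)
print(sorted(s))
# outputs [2, 5, 6, 8]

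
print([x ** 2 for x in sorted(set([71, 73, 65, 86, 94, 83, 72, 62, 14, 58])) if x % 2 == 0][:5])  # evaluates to [196, 3364, 3844, 5184, 7396]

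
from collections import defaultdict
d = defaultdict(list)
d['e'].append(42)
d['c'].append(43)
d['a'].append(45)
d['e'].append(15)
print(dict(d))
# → {'e': [42, 15], 'c': [43], 'a': [45]}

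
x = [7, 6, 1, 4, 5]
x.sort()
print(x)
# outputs [1, 4, 5, 6, 7]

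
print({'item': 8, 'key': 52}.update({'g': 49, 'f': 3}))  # None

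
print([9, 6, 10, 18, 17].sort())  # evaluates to None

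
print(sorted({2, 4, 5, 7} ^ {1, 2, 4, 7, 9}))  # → [1, 5, 9]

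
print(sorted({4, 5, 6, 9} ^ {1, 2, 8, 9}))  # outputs [1, 2, 4, 5, 6, 8]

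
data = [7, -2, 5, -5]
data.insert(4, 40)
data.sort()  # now [-5, -2, 5, 7, 40]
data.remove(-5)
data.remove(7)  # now [-2, 5, 40]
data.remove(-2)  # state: [5, 40]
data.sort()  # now [5, 40]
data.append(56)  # [5, 40, 56]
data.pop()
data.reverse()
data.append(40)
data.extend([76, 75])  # [40, 5, 40, 76, 75]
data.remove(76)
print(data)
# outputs [40, 5, 40, 75]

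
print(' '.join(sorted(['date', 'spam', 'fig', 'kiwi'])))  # date fig kiwi spam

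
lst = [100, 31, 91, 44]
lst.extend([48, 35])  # [100, 31, 91, 44, 48, 35]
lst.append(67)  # [100, 31, 91, 44, 48, 35, 67]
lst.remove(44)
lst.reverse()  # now [67, 35, 48, 91, 31, 100]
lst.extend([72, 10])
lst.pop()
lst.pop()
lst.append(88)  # [67, 35, 48, 91, 31, 100, 88]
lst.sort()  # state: [31, 35, 48, 67, 88, 91, 100]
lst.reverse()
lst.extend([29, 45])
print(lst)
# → [100, 91, 88, 67, 48, 35, 31, 29, 45]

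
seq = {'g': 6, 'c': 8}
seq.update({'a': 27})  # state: {'g': 6, 'c': 8, 'a': 27}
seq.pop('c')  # 8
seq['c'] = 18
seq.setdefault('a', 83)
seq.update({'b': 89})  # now {'g': 6, 'a': 27, 'c': 18, 'b': 89}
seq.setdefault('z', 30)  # 30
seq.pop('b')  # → 89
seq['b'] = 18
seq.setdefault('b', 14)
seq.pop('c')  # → 18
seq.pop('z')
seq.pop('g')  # 6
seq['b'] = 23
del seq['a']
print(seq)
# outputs {'b': 23}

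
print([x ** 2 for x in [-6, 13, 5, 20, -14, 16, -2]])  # [36, 169, 25, 400, 196, 256, 4]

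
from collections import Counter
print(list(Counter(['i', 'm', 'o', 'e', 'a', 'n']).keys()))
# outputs ['i', 'm', 'o', 'e', 'a', 'n']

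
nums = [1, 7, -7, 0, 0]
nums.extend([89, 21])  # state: [1, 7, -7, 0, 0, 89, 21]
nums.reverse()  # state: [21, 89, 0, 0, -7, 7, 1]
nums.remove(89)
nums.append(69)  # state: [21, 0, 0, -7, 7, 1, 69]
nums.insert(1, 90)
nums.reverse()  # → [69, 1, 7, -7, 0, 0, 90, 21]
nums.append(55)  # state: [69, 1, 7, -7, 0, 0, 90, 21, 55]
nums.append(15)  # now [69, 1, 7, -7, 0, 0, 90, 21, 55, 15]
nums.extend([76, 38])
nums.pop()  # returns 38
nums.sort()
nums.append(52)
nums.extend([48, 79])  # [-7, 0, 0, 1, 7, 15, 21, 55, 69, 76, 90, 52, 48, 79]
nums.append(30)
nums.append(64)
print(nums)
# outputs [-7, 0, 0, 1, 7, 15, 21, 55, 69, 76, 90, 52, 48, 79, 30, 64]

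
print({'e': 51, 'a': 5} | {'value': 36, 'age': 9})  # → {'e': 51, 'a': 5, 'value': 36, 'age': 9}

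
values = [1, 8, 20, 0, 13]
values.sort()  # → [0, 1, 8, 13, 20]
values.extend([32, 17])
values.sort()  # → [0, 1, 8, 13, 17, 20, 32]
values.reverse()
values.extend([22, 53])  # [32, 20, 17, 13, 8, 1, 0, 22, 53]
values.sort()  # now [0, 1, 8, 13, 17, 20, 22, 32, 53]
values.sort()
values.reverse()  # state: [53, 32, 22, 20, 17, 13, 8, 1, 0]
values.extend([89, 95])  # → [53, 32, 22, 20, 17, 13, 8, 1, 0, 89, 95]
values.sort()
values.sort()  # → [0, 1, 8, 13, 17, 20, 22, 32, 53, 89, 95]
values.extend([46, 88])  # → [0, 1, 8, 13, 17, 20, 22, 32, 53, 89, 95, 46, 88]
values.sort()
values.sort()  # [0, 1, 8, 13, 17, 20, 22, 32, 46, 53, 88, 89, 95]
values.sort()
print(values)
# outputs [0, 1, 8, 13, 17, 20, 22, 32, 46, 53, 88, 89, 95]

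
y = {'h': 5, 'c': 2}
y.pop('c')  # 2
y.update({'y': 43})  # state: {'h': 5, 'y': 43}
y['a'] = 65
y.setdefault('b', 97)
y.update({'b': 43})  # {'h': 5, 'y': 43, 'a': 65, 'b': 43}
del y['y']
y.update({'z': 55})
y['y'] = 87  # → {'h': 5, 'a': 65, 'b': 43, 'z': 55, 'y': 87}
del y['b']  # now {'h': 5, 'a': 65, 'z': 55, 'y': 87}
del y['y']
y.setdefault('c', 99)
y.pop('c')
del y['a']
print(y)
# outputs {'h': 5, 'z': 55}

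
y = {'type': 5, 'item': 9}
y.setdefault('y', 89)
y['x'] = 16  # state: {'type': 5, 'item': 9, 'y': 89, 'x': 16}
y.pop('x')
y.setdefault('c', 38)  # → 38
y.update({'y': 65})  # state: {'type': 5, 'item': 9, 'y': 65, 'c': 38}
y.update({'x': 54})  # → {'type': 5, 'item': 9, 'y': 65, 'c': 38, 'x': 54}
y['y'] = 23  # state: {'type': 5, 'item': 9, 'y': 23, 'c': 38, 'x': 54}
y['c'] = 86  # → {'type': 5, 'item': 9, 'y': 23, 'c': 86, 'x': 54}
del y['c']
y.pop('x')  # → 54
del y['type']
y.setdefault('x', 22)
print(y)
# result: {'item': 9, 'y': 23, 'x': 22}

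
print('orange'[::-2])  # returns enr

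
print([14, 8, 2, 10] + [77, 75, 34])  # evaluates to [14, 8, 2, 10, 77, 75, 34]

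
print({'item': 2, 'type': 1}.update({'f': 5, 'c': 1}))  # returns None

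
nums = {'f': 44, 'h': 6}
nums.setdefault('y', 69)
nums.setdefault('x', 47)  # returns 47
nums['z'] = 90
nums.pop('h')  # 6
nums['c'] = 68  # {'f': 44, 'y': 69, 'x': 47, 'z': 90, 'c': 68}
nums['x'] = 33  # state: {'f': 44, 'y': 69, 'x': 33, 'z': 90, 'c': 68}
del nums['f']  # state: {'y': 69, 'x': 33, 'z': 90, 'c': 68}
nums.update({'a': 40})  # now {'y': 69, 'x': 33, 'z': 90, 'c': 68, 'a': 40}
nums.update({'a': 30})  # {'y': 69, 'x': 33, 'z': 90, 'c': 68, 'a': 30}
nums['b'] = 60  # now {'y': 69, 'x': 33, 'z': 90, 'c': 68, 'a': 30, 'b': 60}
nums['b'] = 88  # {'y': 69, 'x': 33, 'z': 90, 'c': 68, 'a': 30, 'b': 88}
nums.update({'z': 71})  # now {'y': 69, 'x': 33, 'z': 71, 'c': 68, 'a': 30, 'b': 88}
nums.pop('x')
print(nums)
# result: {'y': 69, 'z': 71, 'c': 68, 'a': 30, 'b': 88}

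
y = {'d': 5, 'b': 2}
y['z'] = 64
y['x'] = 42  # {'d': 5, 'b': 2, 'z': 64, 'x': 42}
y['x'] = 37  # {'d': 5, 'b': 2, 'z': 64, 'x': 37}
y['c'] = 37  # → {'d': 5, 'b': 2, 'z': 64, 'x': 37, 'c': 37}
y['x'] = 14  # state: {'d': 5, 'b': 2, 'z': 64, 'x': 14, 'c': 37}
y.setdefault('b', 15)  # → 2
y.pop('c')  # 37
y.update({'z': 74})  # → {'d': 5, 'b': 2, 'z': 74, 'x': 14}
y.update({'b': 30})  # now {'d': 5, 'b': 30, 'z': 74, 'x': 14}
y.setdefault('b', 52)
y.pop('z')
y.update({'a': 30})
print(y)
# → {'d': 5, 'b': 30, 'x': 14, 'a': 30}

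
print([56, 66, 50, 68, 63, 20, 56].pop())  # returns 56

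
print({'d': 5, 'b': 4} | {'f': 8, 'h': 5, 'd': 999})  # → {'d': 999, 'b': 4, 'f': 8, 'h': 5}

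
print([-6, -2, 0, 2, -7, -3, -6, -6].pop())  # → -6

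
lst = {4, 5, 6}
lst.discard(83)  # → {4, 5, 6}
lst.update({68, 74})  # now {4, 5, 6, 68, 74}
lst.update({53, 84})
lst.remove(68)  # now {4, 5, 6, 53, 74, 84}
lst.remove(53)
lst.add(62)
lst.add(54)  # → {4, 5, 6, 54, 62, 74, 84}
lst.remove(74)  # {4, 5, 6, 54, 62, 84}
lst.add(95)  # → {4, 5, 6, 54, 62, 84, 95}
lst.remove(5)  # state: {4, 6, 54, 62, 84, 95}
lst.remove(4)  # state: {6, 54, 62, 84, 95}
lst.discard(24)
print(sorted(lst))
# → [6, 54, 62, 84, 95]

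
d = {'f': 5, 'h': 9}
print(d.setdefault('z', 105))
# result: 105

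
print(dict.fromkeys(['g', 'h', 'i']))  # {'g': None, 'h': None, 'i': None}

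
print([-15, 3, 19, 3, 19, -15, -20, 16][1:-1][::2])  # [3, 3, -15]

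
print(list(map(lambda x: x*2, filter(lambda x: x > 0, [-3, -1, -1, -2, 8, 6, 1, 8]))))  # [16, 12, 2, 16]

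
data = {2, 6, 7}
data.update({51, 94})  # {2, 6, 7, 51, 94}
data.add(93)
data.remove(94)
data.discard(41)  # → {2, 6, 7, 51, 93}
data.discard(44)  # {2, 6, 7, 51, 93}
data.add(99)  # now {2, 6, 7, 51, 93, 99}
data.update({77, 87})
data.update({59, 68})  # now {2, 6, 7, 51, 59, 68, 77, 87, 93, 99}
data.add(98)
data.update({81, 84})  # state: {2, 6, 7, 51, 59, 68, 77, 81, 84, 87, 93, 98, 99}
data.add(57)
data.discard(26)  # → {2, 6, 7, 51, 57, 59, 68, 77, 81, 84, 87, 93, 98, 99}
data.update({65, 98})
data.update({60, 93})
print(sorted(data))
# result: [2, 6, 7, 51, 57, 59, 60, 65, 68, 77, 81, 84, 87, 93, 98, 99]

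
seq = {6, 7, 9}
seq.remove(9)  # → {6, 7}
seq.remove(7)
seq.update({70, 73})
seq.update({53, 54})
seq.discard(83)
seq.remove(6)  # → {53, 54, 70, 73}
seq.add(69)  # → {53, 54, 69, 70, 73}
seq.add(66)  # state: {53, 54, 66, 69, 70, 73}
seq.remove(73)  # {53, 54, 66, 69, 70}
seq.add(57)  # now {53, 54, 57, 66, 69, 70}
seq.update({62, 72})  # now {53, 54, 57, 62, 66, 69, 70, 72}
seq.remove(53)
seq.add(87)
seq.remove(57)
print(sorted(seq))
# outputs [54, 62, 66, 69, 70, 72, 87]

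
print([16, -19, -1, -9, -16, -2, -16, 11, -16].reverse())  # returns None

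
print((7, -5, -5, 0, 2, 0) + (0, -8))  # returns (7, -5, -5, 0, 2, 0, 0, -8)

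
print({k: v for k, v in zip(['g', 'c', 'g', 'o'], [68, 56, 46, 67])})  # {'g': 46, 'c': 56, 'o': 67}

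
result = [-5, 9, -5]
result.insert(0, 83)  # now [83, -5, 9, -5]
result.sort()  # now [-5, -5, 9, 83]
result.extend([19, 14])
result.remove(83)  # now [-5, -5, 9, 19, 14]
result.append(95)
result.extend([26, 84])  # [-5, -5, 9, 19, 14, 95, 26, 84]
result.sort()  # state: [-5, -5, 9, 14, 19, 26, 84, 95]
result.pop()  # 95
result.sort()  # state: [-5, -5, 9, 14, 19, 26, 84]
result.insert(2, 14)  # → [-5, -5, 14, 9, 14, 19, 26, 84]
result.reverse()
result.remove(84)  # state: [26, 19, 14, 9, 14, -5, -5]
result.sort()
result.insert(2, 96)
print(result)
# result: [-5, -5, 96, 9, 14, 14, 19, 26]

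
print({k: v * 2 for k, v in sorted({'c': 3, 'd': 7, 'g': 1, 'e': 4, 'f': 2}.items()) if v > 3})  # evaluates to {'d': 14, 'e': 8}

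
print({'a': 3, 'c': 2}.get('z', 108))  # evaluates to 108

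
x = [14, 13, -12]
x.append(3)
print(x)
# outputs [14, 13, -12, 3]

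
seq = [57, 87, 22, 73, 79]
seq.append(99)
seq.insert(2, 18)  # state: [57, 87, 18, 22, 73, 79, 99]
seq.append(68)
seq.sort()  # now [18, 22, 57, 68, 73, 79, 87, 99]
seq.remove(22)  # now [18, 57, 68, 73, 79, 87, 99]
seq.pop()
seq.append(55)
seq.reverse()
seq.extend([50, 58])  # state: [55, 87, 79, 73, 68, 57, 18, 50, 58]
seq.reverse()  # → [58, 50, 18, 57, 68, 73, 79, 87, 55]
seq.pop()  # 55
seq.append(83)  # [58, 50, 18, 57, 68, 73, 79, 87, 83]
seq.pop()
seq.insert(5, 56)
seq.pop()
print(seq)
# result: [58, 50, 18, 57, 68, 56, 73, 79]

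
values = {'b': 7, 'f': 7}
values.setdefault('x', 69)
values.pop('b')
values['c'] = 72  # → {'f': 7, 'x': 69, 'c': 72}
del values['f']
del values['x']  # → {'c': 72}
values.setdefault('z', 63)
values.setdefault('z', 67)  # 63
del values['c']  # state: {'z': 63}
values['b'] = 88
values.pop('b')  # 88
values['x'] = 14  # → {'z': 63, 'x': 14}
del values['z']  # {'x': 14}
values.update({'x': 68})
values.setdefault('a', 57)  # 57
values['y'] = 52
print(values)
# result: {'x': 68, 'a': 57, 'y': 52}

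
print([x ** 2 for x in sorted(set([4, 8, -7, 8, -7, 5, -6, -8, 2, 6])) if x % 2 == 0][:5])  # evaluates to [64, 36, 4, 16, 36]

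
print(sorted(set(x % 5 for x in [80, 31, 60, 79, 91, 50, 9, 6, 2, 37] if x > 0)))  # [0, 1, 2, 4]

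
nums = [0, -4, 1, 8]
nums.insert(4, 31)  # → [0, -4, 1, 8, 31]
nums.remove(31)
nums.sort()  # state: [-4, 0, 1, 8]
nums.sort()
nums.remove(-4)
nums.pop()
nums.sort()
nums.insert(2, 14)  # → [0, 1, 14]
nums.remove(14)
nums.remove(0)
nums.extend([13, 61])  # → [1, 13, 61]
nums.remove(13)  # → [1, 61]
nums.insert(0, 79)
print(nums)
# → [79, 1, 61]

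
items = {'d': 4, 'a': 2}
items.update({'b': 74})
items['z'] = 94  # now {'d': 4, 'a': 2, 'b': 74, 'z': 94}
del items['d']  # {'a': 2, 'b': 74, 'z': 94}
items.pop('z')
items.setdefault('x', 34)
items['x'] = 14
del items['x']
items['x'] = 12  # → {'a': 2, 'b': 74, 'x': 12}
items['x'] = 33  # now {'a': 2, 'b': 74, 'x': 33}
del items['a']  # {'b': 74, 'x': 33}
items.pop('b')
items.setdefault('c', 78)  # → 78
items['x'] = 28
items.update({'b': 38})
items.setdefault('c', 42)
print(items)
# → {'x': 28, 'c': 78, 'b': 38}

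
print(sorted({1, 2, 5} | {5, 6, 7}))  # [1, 2, 5, 6, 7]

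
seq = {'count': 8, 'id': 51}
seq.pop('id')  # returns 51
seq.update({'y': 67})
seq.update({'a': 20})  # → {'count': 8, 'y': 67, 'a': 20}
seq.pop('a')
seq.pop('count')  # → 8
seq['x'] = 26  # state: {'y': 67, 'x': 26}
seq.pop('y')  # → 67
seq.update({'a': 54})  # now {'x': 26, 'a': 54}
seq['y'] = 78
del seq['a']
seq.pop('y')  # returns 78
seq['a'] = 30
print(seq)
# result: {'x': 26, 'a': 30}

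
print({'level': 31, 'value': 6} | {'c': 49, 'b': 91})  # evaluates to {'level': 31, 'value': 6, 'c': 49, 'b': 91}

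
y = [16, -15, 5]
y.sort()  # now [-15, 5, 16]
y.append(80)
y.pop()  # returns 80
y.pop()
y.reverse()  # [5, -15]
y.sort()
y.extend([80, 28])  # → [-15, 5, 80, 28]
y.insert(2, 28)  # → [-15, 5, 28, 80, 28]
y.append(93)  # [-15, 5, 28, 80, 28, 93]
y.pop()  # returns 93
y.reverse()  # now [28, 80, 28, 5, -15]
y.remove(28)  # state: [80, 28, 5, -15]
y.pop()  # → -15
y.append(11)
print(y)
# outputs [80, 28, 5, 11]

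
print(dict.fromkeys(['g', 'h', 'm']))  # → {'g': None, 'h': None, 'm': None}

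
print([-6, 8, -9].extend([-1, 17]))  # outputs None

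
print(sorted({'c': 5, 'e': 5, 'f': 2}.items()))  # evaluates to [('c', 5), ('e', 5), ('f', 2)]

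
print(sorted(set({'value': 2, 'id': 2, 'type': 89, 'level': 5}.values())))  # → [2, 5, 89]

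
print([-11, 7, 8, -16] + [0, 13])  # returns [-11, 7, 8, -16, 0, 13]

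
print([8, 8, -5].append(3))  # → None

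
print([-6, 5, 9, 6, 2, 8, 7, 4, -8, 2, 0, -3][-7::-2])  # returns [8, 6, 5]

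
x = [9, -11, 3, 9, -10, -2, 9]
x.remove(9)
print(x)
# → [-11, 3, 9, -10, -2, 9]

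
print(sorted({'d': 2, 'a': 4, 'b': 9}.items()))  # [('a', 4), ('b', 9), ('d', 2)]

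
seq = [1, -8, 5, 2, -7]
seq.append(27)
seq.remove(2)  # [1, -8, 5, -7, 27]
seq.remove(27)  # [1, -8, 5, -7]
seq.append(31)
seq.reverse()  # [31, -7, 5, -8, 1]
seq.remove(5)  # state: [31, -7, -8, 1]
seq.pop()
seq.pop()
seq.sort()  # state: [-7, 31]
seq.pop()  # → 31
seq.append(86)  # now [-7, 86]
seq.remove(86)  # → [-7]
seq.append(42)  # [-7, 42]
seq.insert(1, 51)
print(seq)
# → [-7, 51, 42]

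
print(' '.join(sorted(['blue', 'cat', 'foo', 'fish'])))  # blue cat fish foo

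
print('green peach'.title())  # Green Peach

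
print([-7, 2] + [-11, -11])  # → [-7, 2, -11, -11]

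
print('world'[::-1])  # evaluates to dlrow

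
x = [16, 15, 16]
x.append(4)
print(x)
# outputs [16, 15, 16, 4]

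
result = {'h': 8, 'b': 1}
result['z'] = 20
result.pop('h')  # 8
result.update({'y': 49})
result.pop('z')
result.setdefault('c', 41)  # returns 41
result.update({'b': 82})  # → {'b': 82, 'y': 49, 'c': 41}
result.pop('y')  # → 49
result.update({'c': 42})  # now {'b': 82, 'c': 42}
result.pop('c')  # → 42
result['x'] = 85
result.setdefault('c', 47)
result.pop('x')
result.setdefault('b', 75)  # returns 82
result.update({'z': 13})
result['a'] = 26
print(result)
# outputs {'b': 82, 'c': 47, 'z': 13, 'a': 26}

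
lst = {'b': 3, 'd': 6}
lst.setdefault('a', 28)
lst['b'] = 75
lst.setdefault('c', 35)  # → 35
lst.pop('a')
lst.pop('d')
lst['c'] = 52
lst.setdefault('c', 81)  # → 52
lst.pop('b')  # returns 75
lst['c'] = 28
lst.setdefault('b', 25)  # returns 25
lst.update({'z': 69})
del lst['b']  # {'c': 28, 'z': 69}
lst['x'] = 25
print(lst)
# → {'c': 28, 'z': 69, 'x': 25}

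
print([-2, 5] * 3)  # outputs [-2, 5, -2, 5, -2, 5]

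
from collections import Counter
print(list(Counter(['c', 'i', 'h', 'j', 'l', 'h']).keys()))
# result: ['c', 'i', 'h', 'j', 'l']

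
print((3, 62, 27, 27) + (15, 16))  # (3, 62, 27, 27, 15, 16)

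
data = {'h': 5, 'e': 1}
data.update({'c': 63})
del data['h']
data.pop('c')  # 63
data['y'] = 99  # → {'e': 1, 'y': 99}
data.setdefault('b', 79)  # 79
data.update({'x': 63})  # {'e': 1, 'y': 99, 'b': 79, 'x': 63}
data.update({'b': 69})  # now {'e': 1, 'y': 99, 'b': 69, 'x': 63}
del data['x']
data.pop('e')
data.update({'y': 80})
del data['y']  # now {'b': 69}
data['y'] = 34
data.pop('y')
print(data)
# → {'b': 69}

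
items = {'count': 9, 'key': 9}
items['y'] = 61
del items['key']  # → {'count': 9, 'y': 61}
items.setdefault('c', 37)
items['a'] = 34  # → {'count': 9, 'y': 61, 'c': 37, 'a': 34}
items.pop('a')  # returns 34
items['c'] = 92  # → {'count': 9, 'y': 61, 'c': 92}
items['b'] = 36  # {'count': 9, 'y': 61, 'c': 92, 'b': 36}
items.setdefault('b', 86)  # 36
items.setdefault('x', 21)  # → 21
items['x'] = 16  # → {'count': 9, 'y': 61, 'c': 92, 'b': 36, 'x': 16}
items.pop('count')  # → 9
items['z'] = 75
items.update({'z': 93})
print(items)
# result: {'y': 61, 'c': 92, 'b': 36, 'x': 16, 'z': 93}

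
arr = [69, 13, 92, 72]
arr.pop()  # 72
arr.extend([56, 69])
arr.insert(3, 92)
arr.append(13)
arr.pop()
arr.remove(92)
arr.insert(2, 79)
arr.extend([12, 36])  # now [69, 13, 79, 92, 56, 69, 12, 36]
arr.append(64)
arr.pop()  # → 64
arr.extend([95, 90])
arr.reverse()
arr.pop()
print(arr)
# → [90, 95, 36, 12, 69, 56, 92, 79, 13]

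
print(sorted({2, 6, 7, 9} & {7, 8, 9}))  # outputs [7, 9]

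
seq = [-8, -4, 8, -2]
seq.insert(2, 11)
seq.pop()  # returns -2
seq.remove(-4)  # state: [-8, 11, 8]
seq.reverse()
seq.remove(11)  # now [8, -8]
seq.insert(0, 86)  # [86, 8, -8]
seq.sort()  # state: [-8, 8, 86]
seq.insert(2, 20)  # [-8, 8, 20, 86]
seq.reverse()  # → [86, 20, 8, -8]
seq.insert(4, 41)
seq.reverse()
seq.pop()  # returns 86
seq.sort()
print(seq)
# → [-8, 8, 20, 41]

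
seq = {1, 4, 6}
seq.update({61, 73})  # {1, 4, 6, 61, 73}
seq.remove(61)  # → {1, 4, 6, 73}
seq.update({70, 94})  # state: {1, 4, 6, 70, 73, 94}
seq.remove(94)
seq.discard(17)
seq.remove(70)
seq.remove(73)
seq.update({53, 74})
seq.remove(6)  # {1, 4, 53, 74}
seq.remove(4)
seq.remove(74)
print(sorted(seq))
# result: [1, 53]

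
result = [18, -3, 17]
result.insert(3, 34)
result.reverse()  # [34, 17, -3, 18]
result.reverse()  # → [18, -3, 17, 34]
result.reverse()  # [34, 17, -3, 18]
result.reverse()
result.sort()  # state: [-3, 17, 18, 34]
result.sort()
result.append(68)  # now [-3, 17, 18, 34, 68]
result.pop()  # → 68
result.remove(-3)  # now [17, 18, 34]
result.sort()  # [17, 18, 34]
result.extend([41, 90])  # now [17, 18, 34, 41, 90]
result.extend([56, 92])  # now [17, 18, 34, 41, 90, 56, 92]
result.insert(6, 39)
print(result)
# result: [17, 18, 34, 41, 90, 56, 39, 92]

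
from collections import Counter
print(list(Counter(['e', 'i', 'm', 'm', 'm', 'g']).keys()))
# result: ['e', 'i', 'm', 'g']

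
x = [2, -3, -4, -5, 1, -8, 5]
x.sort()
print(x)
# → [-8, -5, -4, -3, 1, 2, 5]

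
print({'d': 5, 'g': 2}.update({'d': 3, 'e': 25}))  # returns None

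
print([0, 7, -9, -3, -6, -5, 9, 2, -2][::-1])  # [-2, 2, 9, -5, -6, -3, -9, 7, 0]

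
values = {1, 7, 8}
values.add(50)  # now {1, 7, 8, 50}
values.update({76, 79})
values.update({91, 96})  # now {1, 7, 8, 50, 76, 79, 91, 96}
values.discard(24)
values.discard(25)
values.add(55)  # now {1, 7, 8, 50, 55, 76, 79, 91, 96}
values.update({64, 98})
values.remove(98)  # {1, 7, 8, 50, 55, 64, 76, 79, 91, 96}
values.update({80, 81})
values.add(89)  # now {1, 7, 8, 50, 55, 64, 76, 79, 80, 81, 89, 91, 96}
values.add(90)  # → {1, 7, 8, 50, 55, 64, 76, 79, 80, 81, 89, 90, 91, 96}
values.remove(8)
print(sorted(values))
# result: [1, 7, 50, 55, 64, 76, 79, 80, 81, 89, 90, 91, 96]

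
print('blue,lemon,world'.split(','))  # ['blue', 'lemon', 'world']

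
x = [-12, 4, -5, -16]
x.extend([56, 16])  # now [-12, 4, -5, -16, 56, 16]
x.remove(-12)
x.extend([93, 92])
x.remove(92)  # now [4, -5, -16, 56, 16, 93]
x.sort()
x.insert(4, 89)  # [-16, -5, 4, 16, 89, 56, 93]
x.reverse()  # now [93, 56, 89, 16, 4, -5, -16]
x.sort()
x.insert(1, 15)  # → [-16, 15, -5, 4, 16, 56, 89, 93]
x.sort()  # [-16, -5, 4, 15, 16, 56, 89, 93]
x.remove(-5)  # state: [-16, 4, 15, 16, 56, 89, 93]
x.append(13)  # [-16, 4, 15, 16, 56, 89, 93, 13]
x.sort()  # [-16, 4, 13, 15, 16, 56, 89, 93]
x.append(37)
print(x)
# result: [-16, 4, 13, 15, 16, 56, 89, 93, 37]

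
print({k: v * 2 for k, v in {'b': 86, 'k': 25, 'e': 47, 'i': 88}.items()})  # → {'b': 172, 'k': 50, 'e': 94, 'i': 176}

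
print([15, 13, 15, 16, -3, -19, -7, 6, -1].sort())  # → None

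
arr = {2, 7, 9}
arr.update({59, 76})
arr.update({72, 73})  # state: {2, 7, 9, 59, 72, 73, 76}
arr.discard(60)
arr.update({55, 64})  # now {2, 7, 9, 55, 59, 64, 72, 73, 76}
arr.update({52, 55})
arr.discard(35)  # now {2, 7, 9, 52, 55, 59, 64, 72, 73, 76}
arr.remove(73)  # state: {2, 7, 9, 52, 55, 59, 64, 72, 76}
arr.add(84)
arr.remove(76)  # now {2, 7, 9, 52, 55, 59, 64, 72, 84}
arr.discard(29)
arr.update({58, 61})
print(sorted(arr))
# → [2, 7, 9, 52, 55, 58, 59, 61, 64, 72, 84]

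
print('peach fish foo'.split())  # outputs ['peach', 'fish', 'foo']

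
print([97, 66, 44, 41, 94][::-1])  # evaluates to [94, 41, 44, 66, 97]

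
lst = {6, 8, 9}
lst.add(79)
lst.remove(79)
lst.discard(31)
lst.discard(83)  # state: {6, 8, 9}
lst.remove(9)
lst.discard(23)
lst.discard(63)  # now {6, 8}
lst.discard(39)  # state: {6, 8}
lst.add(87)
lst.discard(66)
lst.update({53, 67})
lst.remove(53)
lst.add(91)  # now {6, 8, 67, 87, 91}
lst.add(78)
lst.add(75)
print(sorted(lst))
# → [6, 8, 67, 75, 78, 87, 91]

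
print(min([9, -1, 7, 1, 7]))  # -1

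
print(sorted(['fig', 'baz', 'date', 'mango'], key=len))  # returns ['fig', 'baz', 'date', 'mango']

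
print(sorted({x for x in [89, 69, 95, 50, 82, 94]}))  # [50, 69, 82, 89, 94, 95]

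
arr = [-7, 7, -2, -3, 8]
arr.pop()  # 8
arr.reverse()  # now [-3, -2, 7, -7]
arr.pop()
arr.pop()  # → 7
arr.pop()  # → -2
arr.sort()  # [-3]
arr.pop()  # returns -3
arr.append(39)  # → [39]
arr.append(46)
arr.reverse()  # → [46, 39]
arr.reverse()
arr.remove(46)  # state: [39]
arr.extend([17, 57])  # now [39, 17, 57]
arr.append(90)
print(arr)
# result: [39, 17, 57, 90]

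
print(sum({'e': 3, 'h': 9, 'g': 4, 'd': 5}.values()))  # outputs 21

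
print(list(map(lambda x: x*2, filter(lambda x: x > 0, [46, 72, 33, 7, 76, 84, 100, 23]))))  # [92, 144, 66, 14, 152, 168, 200, 46]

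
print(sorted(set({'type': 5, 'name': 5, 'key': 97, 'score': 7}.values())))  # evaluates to [5, 7, 97]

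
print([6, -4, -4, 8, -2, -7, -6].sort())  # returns None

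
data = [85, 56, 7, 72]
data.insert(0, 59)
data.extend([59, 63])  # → [59, 85, 56, 7, 72, 59, 63]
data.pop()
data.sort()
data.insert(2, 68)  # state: [7, 56, 68, 59, 59, 72, 85]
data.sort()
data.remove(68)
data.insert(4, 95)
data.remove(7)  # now [56, 59, 59, 95, 72, 85]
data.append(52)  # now [56, 59, 59, 95, 72, 85, 52]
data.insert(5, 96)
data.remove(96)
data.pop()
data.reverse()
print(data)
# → [85, 72, 95, 59, 59, 56]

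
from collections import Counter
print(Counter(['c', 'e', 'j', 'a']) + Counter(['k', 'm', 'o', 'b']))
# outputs Counter({'c': 1, 'e': 1, 'j': 1, 'a': 1, 'k': 1, 'm': 1, 'o': 1, 'b': 1})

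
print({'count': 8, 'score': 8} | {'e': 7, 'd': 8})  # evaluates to {'count': 8, 'score': 8, 'e': 7, 'd': 8}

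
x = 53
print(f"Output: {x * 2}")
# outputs Output: 106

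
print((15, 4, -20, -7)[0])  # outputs 15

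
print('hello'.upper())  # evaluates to HELLO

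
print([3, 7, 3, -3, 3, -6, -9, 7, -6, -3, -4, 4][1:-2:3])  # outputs [7, 3, 7]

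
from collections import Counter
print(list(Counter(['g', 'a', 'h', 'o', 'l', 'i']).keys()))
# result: ['g', 'a', 'h', 'o', 'l', 'i']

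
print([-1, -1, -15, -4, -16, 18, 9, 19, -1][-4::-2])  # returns [18, -4, -1]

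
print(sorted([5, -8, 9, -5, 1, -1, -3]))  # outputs [-8, -5, -3, -1, 1, 5, 9]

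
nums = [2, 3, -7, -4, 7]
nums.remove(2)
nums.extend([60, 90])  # [3, -7, -4, 7, 60, 90]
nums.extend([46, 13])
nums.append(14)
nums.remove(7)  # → [3, -7, -4, 60, 90, 46, 13, 14]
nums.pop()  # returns 14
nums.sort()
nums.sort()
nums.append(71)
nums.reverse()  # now [71, 90, 60, 46, 13, 3, -4, -7]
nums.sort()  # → [-7, -4, 3, 13, 46, 60, 71, 90]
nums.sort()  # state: [-7, -4, 3, 13, 46, 60, 71, 90]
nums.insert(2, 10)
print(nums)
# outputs [-7, -4, 10, 3, 13, 46, 60, 71, 90]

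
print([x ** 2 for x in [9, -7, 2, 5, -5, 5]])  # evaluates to [81, 49, 4, 25, 25, 25]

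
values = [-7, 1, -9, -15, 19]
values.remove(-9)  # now [-7, 1, -15, 19]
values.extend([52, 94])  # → [-7, 1, -15, 19, 52, 94]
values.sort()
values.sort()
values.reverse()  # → [94, 52, 19, 1, -7, -15]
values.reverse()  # [-15, -7, 1, 19, 52, 94]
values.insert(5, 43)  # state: [-15, -7, 1, 19, 52, 43, 94]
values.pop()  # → 94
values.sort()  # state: [-15, -7, 1, 19, 43, 52]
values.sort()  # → [-15, -7, 1, 19, 43, 52]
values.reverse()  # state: [52, 43, 19, 1, -7, -15]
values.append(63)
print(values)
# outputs [52, 43, 19, 1, -7, -15, 63]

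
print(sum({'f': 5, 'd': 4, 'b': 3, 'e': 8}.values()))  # 20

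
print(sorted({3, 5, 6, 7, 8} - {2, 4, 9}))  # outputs [3, 5, 6, 7, 8]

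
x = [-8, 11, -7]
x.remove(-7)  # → [-8, 11]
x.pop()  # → 11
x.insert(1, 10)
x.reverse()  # [10, -8]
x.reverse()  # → [-8, 10]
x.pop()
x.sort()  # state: [-8]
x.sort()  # [-8]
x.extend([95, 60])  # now [-8, 95, 60]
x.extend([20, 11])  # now [-8, 95, 60, 20, 11]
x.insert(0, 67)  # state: [67, -8, 95, 60, 20, 11]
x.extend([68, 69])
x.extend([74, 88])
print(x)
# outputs [67, -8, 95, 60, 20, 11, 68, 69, 74, 88]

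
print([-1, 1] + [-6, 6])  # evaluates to [-1, 1, -6, 6]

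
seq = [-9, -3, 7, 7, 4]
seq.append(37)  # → [-9, -3, 7, 7, 4, 37]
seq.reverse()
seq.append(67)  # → [37, 4, 7, 7, -3, -9, 67]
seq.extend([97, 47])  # [37, 4, 7, 7, -3, -9, 67, 97, 47]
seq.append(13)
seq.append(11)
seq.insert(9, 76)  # [37, 4, 7, 7, -3, -9, 67, 97, 47, 76, 13, 11]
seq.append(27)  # [37, 4, 7, 7, -3, -9, 67, 97, 47, 76, 13, 11, 27]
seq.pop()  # 27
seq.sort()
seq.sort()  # [-9, -3, 4, 7, 7, 11, 13, 37, 47, 67, 76, 97]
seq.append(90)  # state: [-9, -3, 4, 7, 7, 11, 13, 37, 47, 67, 76, 97, 90]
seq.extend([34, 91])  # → [-9, -3, 4, 7, 7, 11, 13, 37, 47, 67, 76, 97, 90, 34, 91]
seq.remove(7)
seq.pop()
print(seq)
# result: [-9, -3, 4, 7, 11, 13, 37, 47, 67, 76, 97, 90, 34]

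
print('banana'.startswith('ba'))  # True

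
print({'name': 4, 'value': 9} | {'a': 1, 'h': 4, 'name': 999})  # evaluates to {'name': 999, 'value': 9, 'a': 1, 'h': 4}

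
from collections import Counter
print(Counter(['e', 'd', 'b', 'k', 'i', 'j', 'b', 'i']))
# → Counter({'b': 2, 'i': 2, 'e': 1, 'd': 1, 'k': 1, 'j': 1})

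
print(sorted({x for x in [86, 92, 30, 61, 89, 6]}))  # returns [6, 30, 61, 86, 89, 92]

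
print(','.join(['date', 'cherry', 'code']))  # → date,cherry,code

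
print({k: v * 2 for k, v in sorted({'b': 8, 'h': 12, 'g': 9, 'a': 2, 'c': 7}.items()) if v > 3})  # {'b': 16, 'c': 14, 'g': 18, 'h': 24}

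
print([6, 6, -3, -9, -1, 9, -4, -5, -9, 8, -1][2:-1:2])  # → [-3, -1, -4, -9]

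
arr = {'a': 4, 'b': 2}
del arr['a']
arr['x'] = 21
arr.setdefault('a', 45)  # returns 45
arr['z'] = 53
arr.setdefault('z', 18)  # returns 53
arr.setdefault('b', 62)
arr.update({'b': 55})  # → {'b': 55, 'x': 21, 'a': 45, 'z': 53}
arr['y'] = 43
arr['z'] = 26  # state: {'b': 55, 'x': 21, 'a': 45, 'z': 26, 'y': 43}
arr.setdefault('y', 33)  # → 43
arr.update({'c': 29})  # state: {'b': 55, 'x': 21, 'a': 45, 'z': 26, 'y': 43, 'c': 29}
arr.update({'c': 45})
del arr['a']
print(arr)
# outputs {'b': 55, 'x': 21, 'z': 26, 'y': 43, 'c': 45}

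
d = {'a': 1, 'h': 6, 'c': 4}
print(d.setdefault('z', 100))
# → 100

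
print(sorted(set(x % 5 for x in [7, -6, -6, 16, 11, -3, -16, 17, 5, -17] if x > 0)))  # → [0, 1, 2]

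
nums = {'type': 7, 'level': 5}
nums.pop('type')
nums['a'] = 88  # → {'level': 5, 'a': 88}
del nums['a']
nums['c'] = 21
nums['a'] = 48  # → {'level': 5, 'c': 21, 'a': 48}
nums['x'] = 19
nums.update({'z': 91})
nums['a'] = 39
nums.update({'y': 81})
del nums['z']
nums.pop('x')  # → 19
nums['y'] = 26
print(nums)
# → {'level': 5, 'c': 21, 'a': 39, 'y': 26}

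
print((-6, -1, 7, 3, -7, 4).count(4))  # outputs 1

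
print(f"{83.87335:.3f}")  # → 83.873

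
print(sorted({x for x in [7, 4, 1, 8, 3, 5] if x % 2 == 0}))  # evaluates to [4, 8]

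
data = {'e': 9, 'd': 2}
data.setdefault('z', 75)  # 75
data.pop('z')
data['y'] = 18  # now {'e': 9, 'd': 2, 'y': 18}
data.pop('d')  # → 2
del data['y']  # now {'e': 9}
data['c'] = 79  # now {'e': 9, 'c': 79}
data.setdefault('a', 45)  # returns 45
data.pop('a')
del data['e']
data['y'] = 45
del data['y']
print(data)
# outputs {'c': 79}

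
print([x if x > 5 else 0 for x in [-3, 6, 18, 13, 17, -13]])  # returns [0, 6, 18, 13, 17, 0]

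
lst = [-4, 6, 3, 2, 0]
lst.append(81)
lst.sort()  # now [-4, 0, 2, 3, 6, 81]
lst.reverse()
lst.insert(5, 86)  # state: [81, 6, 3, 2, 0, 86, -4]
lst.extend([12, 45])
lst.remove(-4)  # [81, 6, 3, 2, 0, 86, 12, 45]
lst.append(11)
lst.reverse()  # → [11, 45, 12, 86, 0, 2, 3, 6, 81]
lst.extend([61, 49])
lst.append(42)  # [11, 45, 12, 86, 0, 2, 3, 6, 81, 61, 49, 42]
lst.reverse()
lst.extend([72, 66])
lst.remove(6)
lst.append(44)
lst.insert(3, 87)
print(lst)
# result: [42, 49, 61, 87, 81, 3, 2, 0, 86, 12, 45, 11, 72, 66, 44]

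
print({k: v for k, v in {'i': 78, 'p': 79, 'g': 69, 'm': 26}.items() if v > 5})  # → {'i': 78, 'p': 79, 'g': 69, 'm': 26}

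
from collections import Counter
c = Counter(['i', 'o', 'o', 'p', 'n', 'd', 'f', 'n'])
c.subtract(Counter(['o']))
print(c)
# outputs Counter({'n': 2, 'i': 1, 'o': 1, 'p': 1, 'd': 1, 'f': 1})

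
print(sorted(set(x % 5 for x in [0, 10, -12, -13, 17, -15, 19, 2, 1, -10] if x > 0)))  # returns [0, 1, 2, 4]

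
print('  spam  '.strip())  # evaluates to spam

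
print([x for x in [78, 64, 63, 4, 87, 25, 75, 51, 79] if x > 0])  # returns [78, 64, 63, 4, 87, 25, 75, 51, 79]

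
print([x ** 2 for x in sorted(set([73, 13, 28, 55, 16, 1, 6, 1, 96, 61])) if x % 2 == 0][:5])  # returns [36, 256, 784, 9216]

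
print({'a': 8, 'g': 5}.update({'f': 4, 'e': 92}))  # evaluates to None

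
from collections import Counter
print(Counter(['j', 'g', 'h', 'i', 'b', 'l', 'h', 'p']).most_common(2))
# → [('h', 2), ('j', 1)]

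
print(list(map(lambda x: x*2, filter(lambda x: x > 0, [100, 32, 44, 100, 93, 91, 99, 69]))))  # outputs [200, 64, 88, 200, 186, 182, 198, 138]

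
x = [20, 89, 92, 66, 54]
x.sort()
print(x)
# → [20, 54, 66, 89, 92]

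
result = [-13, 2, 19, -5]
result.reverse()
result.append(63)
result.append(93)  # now [-5, 19, 2, -13, 63, 93]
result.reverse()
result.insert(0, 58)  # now [58, 93, 63, -13, 2, 19, -5]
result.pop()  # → -5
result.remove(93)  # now [58, 63, -13, 2, 19]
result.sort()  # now [-13, 2, 19, 58, 63]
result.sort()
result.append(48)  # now [-13, 2, 19, 58, 63, 48]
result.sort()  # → [-13, 2, 19, 48, 58, 63]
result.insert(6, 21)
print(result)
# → [-13, 2, 19, 48, 58, 63, 21]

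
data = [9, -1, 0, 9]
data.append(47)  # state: [9, -1, 0, 9, 47]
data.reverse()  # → [47, 9, 0, -1, 9]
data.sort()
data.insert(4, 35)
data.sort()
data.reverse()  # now [47, 35, 9, 9, 0, -1]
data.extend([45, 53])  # [47, 35, 9, 9, 0, -1, 45, 53]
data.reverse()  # [53, 45, -1, 0, 9, 9, 35, 47]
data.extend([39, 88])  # [53, 45, -1, 0, 9, 9, 35, 47, 39, 88]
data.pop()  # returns 88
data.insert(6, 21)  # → [53, 45, -1, 0, 9, 9, 21, 35, 47, 39]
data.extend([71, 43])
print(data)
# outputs [53, 45, -1, 0, 9, 9, 21, 35, 47, 39, 71, 43]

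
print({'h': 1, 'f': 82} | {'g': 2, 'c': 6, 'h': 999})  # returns {'h': 999, 'f': 82, 'g': 2, 'c': 6}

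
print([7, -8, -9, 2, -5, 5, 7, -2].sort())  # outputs None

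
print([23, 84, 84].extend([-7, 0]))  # None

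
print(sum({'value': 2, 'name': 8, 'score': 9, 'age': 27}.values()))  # 46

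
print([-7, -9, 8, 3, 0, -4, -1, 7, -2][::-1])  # [-2, 7, -1, -4, 0, 3, 8, -9, -7]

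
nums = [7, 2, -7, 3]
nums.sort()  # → [-7, 2, 3, 7]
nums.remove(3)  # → [-7, 2, 7]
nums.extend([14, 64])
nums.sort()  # [-7, 2, 7, 14, 64]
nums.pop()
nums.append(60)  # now [-7, 2, 7, 14, 60]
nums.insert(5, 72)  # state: [-7, 2, 7, 14, 60, 72]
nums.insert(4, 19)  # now [-7, 2, 7, 14, 19, 60, 72]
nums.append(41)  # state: [-7, 2, 7, 14, 19, 60, 72, 41]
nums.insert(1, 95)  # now [-7, 95, 2, 7, 14, 19, 60, 72, 41]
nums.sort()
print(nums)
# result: [-7, 2, 7, 14, 19, 41, 60, 72, 95]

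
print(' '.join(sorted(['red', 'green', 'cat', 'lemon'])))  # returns cat green lemon red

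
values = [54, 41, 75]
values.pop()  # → 75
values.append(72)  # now [54, 41, 72]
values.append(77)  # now [54, 41, 72, 77]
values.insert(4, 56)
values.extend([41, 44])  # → [54, 41, 72, 77, 56, 41, 44]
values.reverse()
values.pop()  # 54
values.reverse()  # [41, 72, 77, 56, 41, 44]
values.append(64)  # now [41, 72, 77, 56, 41, 44, 64]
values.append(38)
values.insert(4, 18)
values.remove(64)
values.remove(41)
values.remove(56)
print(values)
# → [72, 77, 18, 41, 44, 38]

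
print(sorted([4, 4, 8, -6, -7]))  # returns [-7, -6, 4, 4, 8]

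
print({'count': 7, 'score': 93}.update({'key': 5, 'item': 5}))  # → None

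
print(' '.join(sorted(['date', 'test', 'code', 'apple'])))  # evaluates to apple code date test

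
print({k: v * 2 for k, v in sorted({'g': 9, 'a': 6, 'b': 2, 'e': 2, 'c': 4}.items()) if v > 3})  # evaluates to {'a': 12, 'c': 8, 'g': 18}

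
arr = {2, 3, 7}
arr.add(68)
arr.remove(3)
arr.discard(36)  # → {2, 7, 68}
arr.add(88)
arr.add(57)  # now {2, 7, 57, 68, 88}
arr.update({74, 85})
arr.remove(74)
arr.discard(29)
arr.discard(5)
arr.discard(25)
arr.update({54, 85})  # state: {2, 7, 54, 57, 68, 85, 88}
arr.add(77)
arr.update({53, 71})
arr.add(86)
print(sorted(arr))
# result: [2, 7, 53, 54, 57, 68, 71, 77, 85, 86, 88]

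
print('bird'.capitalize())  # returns Bird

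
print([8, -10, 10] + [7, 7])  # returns [8, -10, 10, 7, 7]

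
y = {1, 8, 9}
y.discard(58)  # {1, 8, 9}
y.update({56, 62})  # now {1, 8, 9, 56, 62}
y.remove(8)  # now {1, 9, 56, 62}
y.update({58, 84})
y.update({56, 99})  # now {1, 9, 56, 58, 62, 84, 99}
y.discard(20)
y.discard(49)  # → {1, 9, 56, 58, 62, 84, 99}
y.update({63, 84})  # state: {1, 9, 56, 58, 62, 63, 84, 99}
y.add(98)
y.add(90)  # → {1, 9, 56, 58, 62, 63, 84, 90, 98, 99}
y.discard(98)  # {1, 9, 56, 58, 62, 63, 84, 90, 99}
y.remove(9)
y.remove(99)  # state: {1, 56, 58, 62, 63, 84, 90}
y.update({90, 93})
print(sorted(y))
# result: [1, 56, 58, 62, 63, 84, 90, 93]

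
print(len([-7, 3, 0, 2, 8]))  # 5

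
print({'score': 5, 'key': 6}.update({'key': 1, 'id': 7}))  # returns None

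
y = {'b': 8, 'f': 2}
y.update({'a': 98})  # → {'b': 8, 'f': 2, 'a': 98}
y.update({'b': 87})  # {'b': 87, 'f': 2, 'a': 98}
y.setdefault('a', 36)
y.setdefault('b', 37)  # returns 87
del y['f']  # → {'b': 87, 'a': 98}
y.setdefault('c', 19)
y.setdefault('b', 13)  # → 87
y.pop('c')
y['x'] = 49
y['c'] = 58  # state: {'b': 87, 'a': 98, 'x': 49, 'c': 58}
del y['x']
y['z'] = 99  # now {'b': 87, 'a': 98, 'c': 58, 'z': 99}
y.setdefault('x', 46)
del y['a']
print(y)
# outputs {'b': 87, 'c': 58, 'z': 99, 'x': 46}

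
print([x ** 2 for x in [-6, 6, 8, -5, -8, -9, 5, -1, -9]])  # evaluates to [36, 36, 64, 25, 64, 81, 25, 1, 81]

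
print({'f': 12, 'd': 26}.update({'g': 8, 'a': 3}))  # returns None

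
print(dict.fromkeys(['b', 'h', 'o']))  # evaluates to {'b': None, 'h': None, 'o': None}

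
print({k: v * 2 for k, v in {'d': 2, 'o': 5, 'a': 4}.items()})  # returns {'d': 4, 'o': 10, 'a': 8}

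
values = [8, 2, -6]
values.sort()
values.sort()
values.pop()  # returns 8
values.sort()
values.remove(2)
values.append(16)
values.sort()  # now [-6, 16]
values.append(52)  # [-6, 16, 52]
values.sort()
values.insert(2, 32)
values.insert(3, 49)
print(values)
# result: [-6, 16, 32, 49, 52]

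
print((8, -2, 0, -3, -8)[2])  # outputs 0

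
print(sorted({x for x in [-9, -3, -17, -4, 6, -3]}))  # [-17, -9, -4, -3, 6]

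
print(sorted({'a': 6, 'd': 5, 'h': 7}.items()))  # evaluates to [('a', 6), ('d', 5), ('h', 7)]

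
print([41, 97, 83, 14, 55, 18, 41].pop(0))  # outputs 41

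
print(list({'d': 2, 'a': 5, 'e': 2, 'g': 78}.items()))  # [('d', 2), ('a', 5), ('e', 2), ('g', 78)]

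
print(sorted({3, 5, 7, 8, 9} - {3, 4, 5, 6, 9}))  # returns [7, 8]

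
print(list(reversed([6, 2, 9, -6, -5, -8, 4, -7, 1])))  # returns [1, -7, 4, -8, -5, -6, 9, 2, 6]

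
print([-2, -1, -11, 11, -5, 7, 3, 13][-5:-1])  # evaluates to [11, -5, 7, 3]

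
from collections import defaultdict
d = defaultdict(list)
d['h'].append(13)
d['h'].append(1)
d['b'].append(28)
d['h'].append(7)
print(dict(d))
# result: {'h': [13, 1, 7], 'b': [28]}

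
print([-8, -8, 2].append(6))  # None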